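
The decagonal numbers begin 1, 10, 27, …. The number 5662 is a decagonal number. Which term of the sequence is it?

38

Set n(4n−3) = 5662, giving 4n² − 3n − 5662 = 0.
So n = (3 + 301) / 8 = 304/8 = 38.
Check: 38·(4·38 − 3) = 5662. ✓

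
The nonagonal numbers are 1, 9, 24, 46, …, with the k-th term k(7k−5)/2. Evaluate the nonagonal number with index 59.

12036

The 59th nonagonal number is n(7n−5)/2 with n = 59.
59·(7·59 − 5)/2 = 59·408/2 = 59·204 = 12036.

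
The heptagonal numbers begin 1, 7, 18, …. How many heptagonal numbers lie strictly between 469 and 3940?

25

The n-th heptagonal number is n(5n−3)/2.
Smallest index with value > 469: n = 15 (giving 540).
Largest index with value < 3940: n = 39 (giving 3744).
Indices 15 through 39: 25 terms.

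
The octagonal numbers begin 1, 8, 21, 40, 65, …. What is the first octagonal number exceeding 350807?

Solve n(3n−2) > 350807 for integer n.
The largest n with value ≤ 350807 is 342 (since 350208 ≤ 350807 < 352261), so the first above is n = 343, value 352261.

352261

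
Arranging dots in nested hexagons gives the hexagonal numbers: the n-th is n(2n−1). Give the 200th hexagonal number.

The 200th hexagonal number is n(2n−1) with n = 200.
200·(2·200 − 1) = 200·399 = 79800.

79800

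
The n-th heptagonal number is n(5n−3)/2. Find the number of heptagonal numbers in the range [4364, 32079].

The n-th heptagonal number is n(5n−3)/2.
Smallest index with value ≥ 4364: n = 43 (giving 4558).
Largest index with value ≤ 32079: n = 113 (giving 31753).
Indices 43 through 113: 71 terms.

71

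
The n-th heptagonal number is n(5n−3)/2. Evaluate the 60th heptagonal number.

8910

The 60th heptagonal number is n(5n−3)/2 with n = 60.
60·(5·60 − 3)/2 = 60·297/2 = 8910.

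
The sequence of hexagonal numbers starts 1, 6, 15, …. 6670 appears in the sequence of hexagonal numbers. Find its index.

Set n(2n−1) = 6670, giving 2n² − n − 6670 = 0.
The discriminant is 1 + 8·6670 = 53361, and √53361 = 231.
So n = (1 + 231) / 4 = 232/4 = 58.
Check: 58·(2·58 − 1) = 6670. ✓

58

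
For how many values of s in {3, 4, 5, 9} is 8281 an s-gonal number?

2

s = 3: P(3, 128) = 8256 and P(3, 129) = 8385; 8281 is not s-gonal.
s = 4: P(4, 91) = 8281. ✓
s = 5: P(5, 74) = 8177 and P(5, 75) = 8400; 8281 is not s-gonal.
s = 9: P(9, 49) = 8281. ✓
Hits: s ∈ {4, 9} → 2.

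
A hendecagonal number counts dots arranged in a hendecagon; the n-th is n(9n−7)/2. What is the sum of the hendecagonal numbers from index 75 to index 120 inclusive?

Σ i(9i−7)/2 = (9Σi² − 7Σi) / 2 over i = 75..120.
Σi = 7260 − 2775 = 4485 and Σi² = 583220 − 137825 = 445395.
(9·445395 − 7·4485) / 2 = 3977160/2 = 1988580.

1988580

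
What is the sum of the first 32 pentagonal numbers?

16896

Σ i(3i−1)/2 = (3Σi² − Σi) / 2 over i = 1..32.
Σi = 528 and Σi² = 11440.
(3·11440 − 1·528) / 2 = 33792/2 = 16896.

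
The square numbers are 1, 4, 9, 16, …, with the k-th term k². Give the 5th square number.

The 5th square number is n² with n = 5.
5² = 25.

25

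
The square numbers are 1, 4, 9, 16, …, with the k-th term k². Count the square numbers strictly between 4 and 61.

The n-th square number is n².
Smallest index with value > 4: n = 3 (giving 9).
Largest index with value < 61: n = 7 (giving 49).
Indices 3 through 7: 5 terms.

5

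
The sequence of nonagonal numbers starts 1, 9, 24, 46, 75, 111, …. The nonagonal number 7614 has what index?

47

Set n(7n−5)/2 = 7614, giving 7n² − 5n − 15228 = 0.
So n = (5 + 653) / 14 = 658/14 = 47.
Check: 47·(7·47 − 5)/2 = 7614. ✓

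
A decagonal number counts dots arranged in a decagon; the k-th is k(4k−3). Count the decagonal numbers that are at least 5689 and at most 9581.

The n-th decagonal number is n(4n−3).
Smallest index with value ≥ 5689: n = 39 (giving 5967).
Largest index with value ≤ 9581: n = 49 (giving 9457).
Indices 39 through 49: 11 terms.

11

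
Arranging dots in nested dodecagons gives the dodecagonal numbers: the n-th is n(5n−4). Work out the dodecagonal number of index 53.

13833

The 53rd dodecagonal number is n(5n−4) with n = 53.
53·(5·53 − 4) = 53·261 = 13833.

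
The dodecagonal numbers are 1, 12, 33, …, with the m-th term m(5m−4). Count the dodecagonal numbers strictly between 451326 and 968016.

The n-th dodecagonal number is n(5n−4).
Smallest index with value > 451326: n = 301 (giving 451801).
Largest index with value < 968016: n = 440 (giving 966240).
Indices 301 through 440: 140 terms.

140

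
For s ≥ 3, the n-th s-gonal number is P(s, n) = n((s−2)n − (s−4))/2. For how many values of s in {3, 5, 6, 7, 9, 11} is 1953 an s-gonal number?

s = 3: P(3, 62) = 1953. ✓
s = 5: P(5, 36) = 1926 and P(5, 37) = 2035; 1953 is not s-gonal.
s = 6: P(6, 31) = 1891 and P(6, 32) = 2016; 1953 is not s-gonal.
s = 7: P(7, 28) = 1918 and P(7, 29) = 2059; 1953 is not s-gonal.
s = 9: P(9, 23) = 1794 and P(9, 24) = 1956; 1953 is not s-gonal.
s = 11: P(11, 21) = 1911 and P(11, 22) = 2101; 1953 is not s-gonal.
Hits: s ∈ {3} → 1.

1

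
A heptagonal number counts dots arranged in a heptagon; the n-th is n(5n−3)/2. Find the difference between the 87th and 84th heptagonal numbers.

1278

87·(5·87 − 3)/2 = 18792 and 84·(5·84 − 3)/2 = 17514.
Difference: 18792 − 17514 = 1278.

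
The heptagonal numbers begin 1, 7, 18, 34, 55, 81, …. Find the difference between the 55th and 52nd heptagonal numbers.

798

55·(5·55 − 3)/2 = 7480 and 52·(5·52 − 3)/2 = 6682.
Difference: 7480 − 6682 = 798.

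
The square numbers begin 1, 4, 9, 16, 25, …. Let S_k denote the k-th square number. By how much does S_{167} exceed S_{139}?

8568

167² = 27889 and 139² = 19321.
Difference: 27889 − 19321 = 8568.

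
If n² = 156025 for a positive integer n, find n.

395

We need n² = 156025, so n = √156025 = 395.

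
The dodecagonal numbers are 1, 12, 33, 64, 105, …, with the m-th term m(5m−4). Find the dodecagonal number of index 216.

216·(5·216 − 4) = 216·1076 = 232416.

232416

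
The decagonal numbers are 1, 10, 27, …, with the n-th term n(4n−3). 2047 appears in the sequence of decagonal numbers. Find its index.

Set n(4n−3) = 2047, giving 4n² − 3n − 2047 = 0.
The discriminant is 9 + 16·2047 = 32761, and √32761 = 181.
So n = (3 + 181) / 8 = 184/8 = 23.
Check: 23·(4·23 − 3) = 2047. ✓

23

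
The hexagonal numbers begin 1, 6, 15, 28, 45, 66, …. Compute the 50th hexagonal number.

50·(2·50 − 1) = 50·99 = 4950.

4950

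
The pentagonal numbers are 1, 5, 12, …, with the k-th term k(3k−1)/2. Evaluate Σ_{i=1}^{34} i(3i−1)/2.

20230

Σ i(3i−1)/2 = (3Σi² − Σi) / 2 over i = 1..34.
Σi = 595 and Σi² = 13685.
(3·13685 − 1·595) / 2 = 40460/2 = 20230.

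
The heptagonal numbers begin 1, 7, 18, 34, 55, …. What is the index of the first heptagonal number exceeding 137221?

Solve n(5n−3)/2 > 137221 for integer n.
The largest n with value ≤ 137221 is 234 (since 136539 ≤ 137221 < 137710), so the first above is n = 235, value 137710.

235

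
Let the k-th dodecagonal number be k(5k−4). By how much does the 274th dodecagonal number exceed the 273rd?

2731

Consecutive dodecagonal numbers differ by 10n − 9: here 10·274 − 9 = 2731.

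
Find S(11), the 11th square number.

121

11² = 121.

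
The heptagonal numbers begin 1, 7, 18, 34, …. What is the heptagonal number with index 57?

8037

57·(5·57 − 3)/2 = 57·282/2 = 57·141 = 8037.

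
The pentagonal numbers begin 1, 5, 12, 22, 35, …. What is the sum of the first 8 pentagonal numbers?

Σ i(3i−1)/2 = (3Σi² − Σi) / 2 over i = 1..8.
Σi = 36 and Σi² = 204.
(3·204 − 1·36) / 2 = 576/2 = 288.

288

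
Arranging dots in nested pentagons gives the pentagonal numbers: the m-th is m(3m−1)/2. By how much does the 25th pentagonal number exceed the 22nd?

210

25·(3·25 − 1)/2 = 925 and 22·(3·22 − 1)/2 = 715.
Difference: 925 − 715 = 210.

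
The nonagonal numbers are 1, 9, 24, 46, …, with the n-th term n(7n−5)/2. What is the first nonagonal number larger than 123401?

124551

Solve n(7n−5)/2 > 123401 for integer n.
The largest n with value ≤ 123401 is 188 (since 123234 ≤ 123401 < 124551), so the first above is n = 189, value 124551.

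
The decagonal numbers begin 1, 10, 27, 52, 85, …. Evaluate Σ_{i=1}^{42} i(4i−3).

99631

Σ i(4i−3) = 4Σi² − 3Σi over i = 1..42.
Σi = 903 and Σi² = 25585.
4·25585 − 3·903 = 99631.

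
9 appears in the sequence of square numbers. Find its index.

We need n² = 9, so n = √9 = 3.

3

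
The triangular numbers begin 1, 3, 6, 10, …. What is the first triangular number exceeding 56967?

Solve n(n+1)/2 > 56967 for integer n.
The largest n with value ≤ 56967 is 337 (since 56953 ≤ 56967 < 57291), so the first above is n = 338, value 57291.

57291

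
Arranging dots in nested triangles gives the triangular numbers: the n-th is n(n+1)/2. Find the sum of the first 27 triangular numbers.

3654

Σ i(i+1)/2 = (Σi² + Σi) / 2 over i = 1..27.
Σi = 378 and Σi² = 6930.
(1·6930 + 1·378) / 2 = 7308/2 = 3654.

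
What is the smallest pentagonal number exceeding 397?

Solve n(3n−1)/2 > 397 for integer n.
The largest n with value ≤ 397 is 16 (since 376 ≤ 397 < 425), so the first above is n = 17, value 425.

425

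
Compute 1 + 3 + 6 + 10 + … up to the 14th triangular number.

560

Σ i(i+1)/2 = (Σi² + Σi) / 2 over i = 1..14.
Σi = 105 and Σi² = 1015.
(1·1015 + 1·105) / 2 = 1120/2 = 560.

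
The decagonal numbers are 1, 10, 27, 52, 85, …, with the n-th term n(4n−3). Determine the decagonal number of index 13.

13·(4·13 − 3) = 13·49 = 637.

637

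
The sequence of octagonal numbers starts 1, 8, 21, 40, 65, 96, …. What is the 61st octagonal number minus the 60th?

Consecutive octagonal numbers differ by 6n − 5: here 6·61 − 5 = 361.

361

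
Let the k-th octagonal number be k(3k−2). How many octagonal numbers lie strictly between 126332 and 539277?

219

The n-th octagonal number is n(3n−2).
Smallest index with value > 126332: n = 206 (giving 126896).
Largest index with value < 539277: n = 424 (giving 538480).
Indices 206 through 424: 219 terms.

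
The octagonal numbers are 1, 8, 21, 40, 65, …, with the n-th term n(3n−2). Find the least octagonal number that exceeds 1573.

1680

Solve n(3n−2) > 1573 for integer n.
The largest n with value ≤ 1573 is 23 (since 1541 ≤ 1573 < 1680), so the first above is n = 24, value 1680.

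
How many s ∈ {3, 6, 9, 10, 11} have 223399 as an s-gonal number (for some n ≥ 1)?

1

s = 3: P(3, 667) = 222778 and P(3, 668) = 223446; 223399 is not s-gonal.
s = 6: P(6, 334) = 222778 and P(6, 335) = 224115; 223399 is not s-gonal.
s = 9: P(9, 253) = 223399. ✓
s = 10: P(10, 236) = 222076 and P(10, 237) = 223965; 223399 is not s-gonal.
s = 11: P(11, 223) = 223000 and P(11, 224) = 225008; 223399 is not s-gonal.
Hits: s ∈ {9} → 1.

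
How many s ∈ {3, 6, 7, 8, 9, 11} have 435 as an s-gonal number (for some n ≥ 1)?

2

s = 3: P(3, 29) = 435. ✓
s = 6: P(6, 15) = 435. ✓
s = 7: P(7, 13) = 403 and P(7, 14) = 469; 435 is not s-gonal.
s = 8: P(8, 12) = 408 and P(8, 13) = 481; 435 is not s-gonal.
s = 9: P(9, 11) = 396 and P(9, 12) = 474; 435 is not s-gonal.
s = 11: P(11, 10) = 415 and P(11, 11) = 506; 435 is not s-gonal.
Hits: s ∈ {3, 6} → 2.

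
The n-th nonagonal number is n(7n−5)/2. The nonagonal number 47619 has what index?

117

Set n(7n−5)/2 = 47619, giving 7n² − 5n − 95238 = 0.
So n = (5 + 1633) / 14 = 1638/14 = 117.
Check: 117·(7·117 − 5)/2 = 47619. ✓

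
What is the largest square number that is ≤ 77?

Solve n² ≤ 77 for integer n.
n = 8 gives 64 ≤ 77, while n = 9 gives 81 > 77; so the answer is 64.

64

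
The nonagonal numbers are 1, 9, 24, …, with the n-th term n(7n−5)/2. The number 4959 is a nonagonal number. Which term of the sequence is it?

Set n(7n−5)/2 = 4959, giving 7n² − 5n − 9918 = 0.
The discriminant is 25 + 56·4959 = 277729, and √277729 = 527.
So n = (5 + 527) / 14 = 532/14 = 38.

38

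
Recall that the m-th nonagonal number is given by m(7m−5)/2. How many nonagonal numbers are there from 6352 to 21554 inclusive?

36

The n-th nonagonal number is n(7n−5)/2.
Smallest index with value ≥ 6352: n = 43 (giving 6364).
Largest index with value ≤ 21554: n = 78 (giving 21099).
Indices 43 through 78: 36 terms.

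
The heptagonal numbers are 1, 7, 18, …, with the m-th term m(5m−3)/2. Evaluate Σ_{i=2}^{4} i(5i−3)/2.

Σ i(5i−3)/2 = (5Σi² − 3Σi) / 2 over i = 2..4.
Σi = 10 − 1 = 9 and Σi² = 30 − 1 = 29.
(5·29 − 3·9) / 2 = 118/2 = 59.

59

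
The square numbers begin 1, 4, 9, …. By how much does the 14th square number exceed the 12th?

52

14² = 196 and 12² = 144.
Difference: 196 − 144 = 52.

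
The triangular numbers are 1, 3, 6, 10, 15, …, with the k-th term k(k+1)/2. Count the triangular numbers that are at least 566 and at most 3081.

45

The n-th triangular number is n(n+1)/2.
Smallest index with value ≥ 566: n = 34 (giving 595).
Largest index with value ≤ 3081: n = 78 (giving 3081).
Indices 34 through 78: 45 terms.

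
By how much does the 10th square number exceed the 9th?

n² − (n−1)² = 2n − 1, so 10² − 9² = 2·10 − 1 = 19.

19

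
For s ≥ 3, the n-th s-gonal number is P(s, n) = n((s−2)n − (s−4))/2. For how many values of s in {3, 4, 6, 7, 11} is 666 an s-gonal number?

1

s = 3: P(3, 36) = 666. ✓
s = 4: P(4, 25) = 625 and P(4, 26) = 676; 666 is not s-gonal.
s = 6: P(6, 18) = 630 and P(6, 19) = 703; 666 is not s-gonal.
s = 7: P(7, 16) = 616 and P(7, 17) = 697; 666 is not s-gonal.
s = 11: P(11, 12) = 606 and P(11, 13) = 715; 666 is not s-gonal.
Hits: s ∈ {3} → 1.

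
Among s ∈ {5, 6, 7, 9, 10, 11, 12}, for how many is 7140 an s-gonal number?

s = 5: P(5, 69) = 7107 and P(5, 70) = 7315; 7140 is not s-gonal.
s = 6: P(6, 60) = 7140. ✓
s = 7: P(7, 53) = 6943 and P(7, 54) = 7209; 7140 is not s-gonal.
s = 9: P(9, 45) = 6975 and P(9, 46) = 7291; 7140 is not s-gonal.
s = 10: P(10, 42) = 6930 and P(10, 43) = 7267; 7140 is not s-gonal.
s = 11: P(11, 40) = 7060 and P(11, 41) = 7421; 7140 is not s-gonal.
s = 12: P(12, 38) = 7068 and P(12, 39) = 7449; 7140 is not s-gonal.
Hits: s ∈ {6} → 1.

1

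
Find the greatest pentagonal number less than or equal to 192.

176

Solve n(3n−1)/2 ≤ 192 for integer n.
n = 11 gives 176 ≤ 192, while n = 12 gives 210 > 192; so the answer is 176.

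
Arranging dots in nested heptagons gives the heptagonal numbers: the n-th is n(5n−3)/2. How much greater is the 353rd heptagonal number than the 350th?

5268

353·(5·353 − 3)/2 = 310993 and 350·(5·350 − 3)/2 = 305725.
Difference: 310993 − 305725 = 5268.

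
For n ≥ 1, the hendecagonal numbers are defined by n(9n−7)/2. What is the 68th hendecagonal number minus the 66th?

68·(9·68 − 7)/2 = 20570 and 66·(9·66 − 7)/2 = 19371.
Difference: 20570 − 19371 = 1199.

1199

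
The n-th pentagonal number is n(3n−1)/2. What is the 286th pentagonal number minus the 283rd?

2559

286·(3·286 − 1)/2 = 122551 and 283·(3·283 − 1)/2 = 119992.
Difference: 122551 − 119992 = 2559.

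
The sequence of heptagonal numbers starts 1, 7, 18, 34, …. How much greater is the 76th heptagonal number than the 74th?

747

76·(5·76 − 3)/2 = 14326 and 74·(5·74 − 3)/2 = 13579.
Difference: 14326 − 13579 = 747.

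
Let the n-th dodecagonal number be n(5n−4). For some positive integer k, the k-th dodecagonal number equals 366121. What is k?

271

Set n(5n−4) = 366121, giving 5n² − 4n − 366121 = 0.
So n = (4 + 2706) / 10 = 2710/10 = 271.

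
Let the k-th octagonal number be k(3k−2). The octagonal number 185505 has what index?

Set n(3n−2) = 185505, giving 3n² − 2n − 185505 = 0.
The discriminant is 4 + 12·185505 = 2226064, and √2226064 = 1492.
So n = (2 + 1492) / 6 = 1494/6 = 249.
Check: 249·(3·249 − 2) = 185505. ✓

249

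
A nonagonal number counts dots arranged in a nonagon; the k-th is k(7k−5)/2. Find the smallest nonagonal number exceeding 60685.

Solve n(7n−5)/2 > 60685 for integer n.
The largest n with value ≤ 60685 is 132 (since 60654 ≤ 60685 < 61579), so the first above is n = 133, value 61579.

61579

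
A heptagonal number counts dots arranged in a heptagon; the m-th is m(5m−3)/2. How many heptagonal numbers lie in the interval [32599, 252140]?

203

The n-th heptagonal number is n(5n−3)/2.
Smallest index with value ≥ 32599: n = 115 (giving 32890).
Largest index with value ≤ 252140: n = 317 (giving 250747).
Indices 115 through 317: 203 terms.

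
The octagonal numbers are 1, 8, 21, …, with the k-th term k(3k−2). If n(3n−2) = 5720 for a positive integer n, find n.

44

Set n(3n−2) = 5720, giving 3n² − 2n − 5720 = 0.
The discriminant is 4 + 12·5720 = 68644, and √68644 = 262.
So n = (2 + 262) / 6 = 264/6 = 44.
Check: 44·(3·44 − 2) = 5720. ✓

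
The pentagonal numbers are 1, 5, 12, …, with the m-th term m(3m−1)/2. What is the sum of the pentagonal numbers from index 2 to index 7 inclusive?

195

Σ i(3i−1)/2 = (3Σi² − Σi) / 2 over i = 2..7.
Σi = 28 − 1 = 27 and Σi² = 140 − 1 = 139.
(3·139 − 1·27) / 2 = 390/2 = 195.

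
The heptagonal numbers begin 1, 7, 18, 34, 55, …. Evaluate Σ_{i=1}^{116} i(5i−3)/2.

1307436

Σ i(5i−3)/2 = (5Σi² − 3Σi) / 2 over i = 1..116.
Σi = 6786 and Σi² = 527046.
(5·527046 − 3·6786) / 2 = 2614872/2 = 1307436.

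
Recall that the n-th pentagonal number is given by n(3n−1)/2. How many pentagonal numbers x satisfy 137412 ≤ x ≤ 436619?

237

The n-th pentagonal number is n(3n−1)/2.
Smallest index with value ≥ 137412: n = 303 (giving 137562).
Largest index with value ≤ 436619: n = 539 (giving 435512).
Indices 303 through 539: 237 terms.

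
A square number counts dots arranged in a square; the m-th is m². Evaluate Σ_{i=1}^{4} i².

Σ_{i=1}^{4} i² = 4·5·9/6 = 30.

30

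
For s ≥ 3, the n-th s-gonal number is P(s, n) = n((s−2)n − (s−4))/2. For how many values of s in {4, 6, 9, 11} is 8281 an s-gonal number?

s = 4: P(4, 91) = 8281. ✓
s = 6: P(6, 64) = 8128 and P(6, 65) = 8385; 8281 is not s-gonal.
s = 9: P(9, 49) = 8281. ✓
s = 11: P(11, 43) = 8170 and P(11, 44) = 8558; 8281 is not s-gonal.
Hits: s ∈ {4, 9} → 2.

2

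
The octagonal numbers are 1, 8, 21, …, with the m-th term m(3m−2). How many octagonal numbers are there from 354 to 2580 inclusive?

The n-th octagonal number is n(3n−2).
Smallest index with value ≥ 354: n = 12 (giving 408).
Largest index with value ≤ 2580: n = 29 (giving 2465).
Indices 12 through 29: 18 terms.

18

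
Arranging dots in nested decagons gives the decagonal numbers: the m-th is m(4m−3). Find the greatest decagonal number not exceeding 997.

Solve n(4n−3) ≤ 997 for integer n.
n = 16 gives 976 ≤ 997, while n = 17 gives 1105 > 997; so the answer is 976.

976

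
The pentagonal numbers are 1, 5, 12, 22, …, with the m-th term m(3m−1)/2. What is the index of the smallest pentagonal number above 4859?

58

Solve n(3n−1)/2 > 4859 for integer n.
The largest n with value ≤ 4859 is 57 (since 4845 ≤ 4859 < 5017), so the first above is n = 58, value 5017.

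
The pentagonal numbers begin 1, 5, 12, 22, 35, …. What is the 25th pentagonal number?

925

25·(3·25 − 1)/2 = 25·74/2 = 25·37 = 925.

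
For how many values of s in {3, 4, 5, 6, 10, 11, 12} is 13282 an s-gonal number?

s = 3: P(3, 162) = 13203 and P(3, 163) = 13366; 13282 is not s-gonal.
s = 4: P(4, 115) = 13225 and P(4, 116) = 13456; 13282 is not s-gonal.
s = 5: P(5, 94) = 13207 and P(5, 95) = 13490; 13282 is not s-gonal.
s = 6: P(6, 81) = 13041 and P(6, 82) = 13366; 13282 is not s-gonal.
s = 10: P(10, 58) = 13282. ✓
s = 11: P(11, 54) = 12933 and P(11, 55) = 13420; 13282 is not s-gonal.
s = 12: P(12, 51) = 12801 and P(12, 52) = 13312; 13282 is not s-gonal.
Hits: s ∈ {10} → 1.

1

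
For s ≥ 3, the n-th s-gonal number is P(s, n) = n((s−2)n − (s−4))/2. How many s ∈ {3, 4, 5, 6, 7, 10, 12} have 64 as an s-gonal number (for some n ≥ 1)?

2

s = 3: P(3, 10) = 55 and P(3, 11) = 66; 64 is not s-gonal.
s = 4: P(4, 8) = 64. ✓
s = 5: P(5, 6) = 51 and P(5, 7) = 70; 64 is not s-gonal.
s = 6: P(6, 5) = 45 and P(6, 6) = 66; 64 is not s-gonal.
s = 7: P(7, 5) = 55 and P(7, 6) = 81; 64 is not s-gonal.
s = 10: P(10, 4) = 52 and P(10, 5) = 85; 64 is not s-gonal.
s = 12: P(12, 4) = 64. ✓
Hits: s ∈ {4, 12} → 2.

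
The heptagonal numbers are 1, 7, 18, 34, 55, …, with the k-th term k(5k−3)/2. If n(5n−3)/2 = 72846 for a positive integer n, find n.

171

Set n(5n−3)/2 = 72846, giving 5n² − 3n − 145692 = 0.
The discriminant is 9 + 40·72846 = 2913849, and √2913849 = 1707.
So n = (3 + 1707) / 10 = 1710/10 = 171.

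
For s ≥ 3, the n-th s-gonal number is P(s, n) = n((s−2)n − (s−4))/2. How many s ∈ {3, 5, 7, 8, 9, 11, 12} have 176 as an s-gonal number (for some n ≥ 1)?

s = 3: P(3, 18) = 171 and P(3, 19) = 190; 176 is not s-gonal.
s = 5: P(5, 11) = 176. ✓
s = 7: P(7, 8) = 148 and P(7, 9) = 189; 176 is not s-gonal.
s = 8: P(8, 8) = 176. ✓
s = 9: P(9, 7) = 154 and P(9, 8) = 204; 176 is not s-gonal.
s = 11: P(11, 6) = 141 and P(11, 7) = 196; 176 is not s-gonal.
s = 12: P(12, 6) = 156 and P(12, 7) = 217; 176 is not s-gonal.
Hits: s ∈ {5, 8} → 2.

2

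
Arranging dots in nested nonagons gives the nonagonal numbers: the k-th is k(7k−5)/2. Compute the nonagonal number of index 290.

The 290th nonagonal number is n(7n−5)/2 with n = 290.
290·(7·290 − 5)/2 = 290·2025/2 = 293625.

293625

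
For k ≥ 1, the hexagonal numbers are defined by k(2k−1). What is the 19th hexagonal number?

703

The 19th hexagonal number is n(2n−1) with n = 19.
19·(2·19 − 1) = 19·37 = 703.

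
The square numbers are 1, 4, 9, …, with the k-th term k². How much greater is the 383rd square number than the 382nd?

765

n² − (n−1)² = 2n − 1, so 383² − 382² = 2·383 − 1 = 765.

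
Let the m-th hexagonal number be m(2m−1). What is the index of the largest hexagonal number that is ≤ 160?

Solve n(2n−1) ≤ 160 for integer n.
n = 9 gives 153 ≤ 160, while n = 10 gives 190 > 160; so the answer is index 9.

9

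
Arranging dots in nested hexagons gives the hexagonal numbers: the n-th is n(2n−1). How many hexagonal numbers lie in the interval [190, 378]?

The n-th hexagonal number is n(2n−1).
Smallest index with value ≥ 190: n = 10 (giving 190).
Largest index with value ≤ 378: n = 14 (giving 378).
Indices 10 through 14: 5 terms.

5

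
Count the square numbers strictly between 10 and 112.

The n-th square number is n².
Smallest index with value > 10: n = 4 (giving 16).
Largest index with value < 112: n = 10 (giving 100).
Indices 4 through 10: 7 terms.

7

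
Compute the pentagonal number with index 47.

47·(3·47 − 1)/2 = 47·140/2 = 47·70 = 3290.

3290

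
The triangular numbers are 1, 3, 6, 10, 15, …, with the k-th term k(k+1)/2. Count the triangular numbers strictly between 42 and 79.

The n-th triangular number is n(n+1)/2.
Smallest index with value > 42: n = 9 (giving 45).
Largest index with value < 79: n = 12 (giving 78).
Indices 9 through 12: 4 terms.

4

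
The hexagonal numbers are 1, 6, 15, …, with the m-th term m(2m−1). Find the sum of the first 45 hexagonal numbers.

Σ i(2i−1) = 2Σi² − Σi over i = 1..45.
Σi = 1035 and Σi² = 31395.
2·31395 − 1·1035 = 61755.

61755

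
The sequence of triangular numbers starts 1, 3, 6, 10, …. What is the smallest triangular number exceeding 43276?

Solve n(n+1)/2 > 43276 for integer n.
The largest n with value ≤ 43276 is 293 (since 43071 ≤ 43276 < 43365), so the first above is n = 294, value 43365.

43365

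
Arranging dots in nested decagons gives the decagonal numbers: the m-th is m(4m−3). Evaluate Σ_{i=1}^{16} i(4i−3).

Σ i(4i−3) = 4Σi² − 3Σi over i = 1..16.
Σi = 136 and Σi² = 1496.
4·1496 − 3·136 = 5576.

5576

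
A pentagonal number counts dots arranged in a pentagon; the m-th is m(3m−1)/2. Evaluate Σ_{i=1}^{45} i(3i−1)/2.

Σ i(3i−1)/2 = (3Σi² − Σi) / 2 over i = 1..45.
Σi = 1035 and Σi² = 31395.
(3·31395 − 1·1035) / 2 = 93150/2 = 46575.

46575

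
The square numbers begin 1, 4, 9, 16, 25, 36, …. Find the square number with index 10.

10² = 100.

100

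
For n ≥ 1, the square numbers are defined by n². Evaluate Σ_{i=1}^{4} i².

Σ_{i=1}^{4} i² = 4·5·9/6 = 30.

30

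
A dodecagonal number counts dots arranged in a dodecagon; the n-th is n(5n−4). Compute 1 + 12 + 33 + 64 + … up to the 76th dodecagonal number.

734426

Σ i(5i−4) = 5Σi² − 4Σi over i = 1..76.
Σi = 2926 and Σi² = 149226.
5·149226 − 4·2926 = 734426.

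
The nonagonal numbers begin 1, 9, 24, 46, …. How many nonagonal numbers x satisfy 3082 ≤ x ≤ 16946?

39

The n-th nonagonal number is n(7n−5)/2.
Smallest index with value ≥ 3082: n = 31 (giving 3286).
Largest index with value ≤ 16946: n = 69 (giving 16491).
Indices 31 through 69: 39 terms.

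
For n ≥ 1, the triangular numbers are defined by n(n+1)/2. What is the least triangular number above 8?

Solve n(n+1)/2 > 8 for integer n.
The largest n with value ≤ 8 is 3 (since 6 ≤ 8 < 10), so the first above is n = 4, value 10.

10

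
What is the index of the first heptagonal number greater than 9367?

Solve n(5n−3)/2 > 9367 for integer n.
The largest n with value ≤ 9367 is 61 (since 9211 ≤ 9367 < 9517), so the first above is n = 62, value 9517.

62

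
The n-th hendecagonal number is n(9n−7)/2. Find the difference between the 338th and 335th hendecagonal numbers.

9075

338·(9·338 − 7)/2 = 512915 and 335·(9·335 − 7)/2 = 503840.
Difference: 512915 − 503840 = 9075.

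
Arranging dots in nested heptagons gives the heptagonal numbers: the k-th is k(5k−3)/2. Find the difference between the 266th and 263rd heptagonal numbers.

266·(5·266 − 3)/2 = 176491 and 263·(5·263 − 3)/2 = 172528.
Difference: 176491 − 172528 = 3963.

3963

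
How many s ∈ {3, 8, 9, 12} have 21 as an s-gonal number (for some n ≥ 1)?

2

s = 3: P(3, 6) = 21. ✓
s = 8: P(8, 3) = 21. ✓
s = 9: P(9, 2) = 9 and P(9, 3) = 24; 21 is not s-gonal.
s = 12: P(12, 2) = 12 and P(12, 3) = 33; 21 is not s-gonal.
Hits: s ∈ {3, 8} → 2.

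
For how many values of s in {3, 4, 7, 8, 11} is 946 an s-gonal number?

1

s = 3: P(3, 43) = 946. ✓
s = 4: P(4, 30) = 900 and P(4, 31) = 961; 946 is not s-gonal.
s = 7: P(7, 19) = 874 and P(7, 20) = 970; 946 is not s-gonal.
s = 8: P(8, 18) = 936 and P(8, 19) = 1045; 946 is not s-gonal.
s = 11: P(11, 14) = 833 and P(11, 15) = 960; 946 is not s-gonal.
Hits: s ∈ {3} → 1.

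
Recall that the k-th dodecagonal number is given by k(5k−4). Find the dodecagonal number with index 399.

The 399th dodecagonal number is n(5n−4) with n = 399.
399·(5·399 − 4) = 399·1991 = 794409.

794409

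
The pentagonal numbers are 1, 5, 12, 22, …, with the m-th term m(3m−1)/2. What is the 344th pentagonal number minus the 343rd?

Consecutive pentagonal numbers differ by 3n − 2: here 3·344 − 2 = 1030.

1030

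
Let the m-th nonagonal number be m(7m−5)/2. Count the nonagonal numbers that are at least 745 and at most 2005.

The n-th nonagonal number is n(7n−5)/2.
Smallest index with value ≥ 745: n = 15 (giving 750).
Largest index with value ≤ 2005: n = 24 (giving 1956).
Indices 15 through 24: 10 terms.

10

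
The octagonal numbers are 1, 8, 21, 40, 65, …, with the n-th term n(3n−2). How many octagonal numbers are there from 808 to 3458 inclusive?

The n-th octagonal number is n(3n−2).
Smallest index with value ≥ 808: n = 17 (giving 833).
Largest index with value ≤ 3458: n = 34 (giving 3400).
Indices 17 through 34: 18 terms.

18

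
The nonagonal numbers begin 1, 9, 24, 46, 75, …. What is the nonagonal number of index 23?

1794

The 23rd nonagonal number is n(7n−5)/2 with n = 23.
23·(7·23 − 5)/2 = 23·156/2 = 23·78 = 1794.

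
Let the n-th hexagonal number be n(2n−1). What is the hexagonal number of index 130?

33670

The 130th hexagonal number is n(2n−1) with n = 130.
130·(2·130 − 1) = 130·259 = 33670.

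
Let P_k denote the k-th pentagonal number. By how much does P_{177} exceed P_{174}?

177·(3·177 − 1)/2 = 46905 and 174·(3·174 − 1)/2 = 45327.
Difference: 46905 − 45327 = 1578.

1578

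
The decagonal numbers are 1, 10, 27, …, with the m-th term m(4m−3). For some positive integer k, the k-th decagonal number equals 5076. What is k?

36

Set n(4n−3) = 5076, giving 4n² − 3n − 5076 = 0.
The discriminant is 9 + 16·5076 = 81225, and √81225 = 285.
So n = (3 + 285) / 8 = 288/8 = 36.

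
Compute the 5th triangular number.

15

5·6/2 = 30/2 = 15.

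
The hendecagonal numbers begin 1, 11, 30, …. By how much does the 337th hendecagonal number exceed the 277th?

337·(9·337 − 7)/2 = 509881 and 277·(9·277 − 7)/2 = 344311.
Difference: 509881 − 344311 = 165570.

165570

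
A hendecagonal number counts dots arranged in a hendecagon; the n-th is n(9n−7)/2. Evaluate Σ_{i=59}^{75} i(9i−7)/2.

Σ i(9i−7)/2 = (9Σi² − 7Σi) / 2 over i = 59..75.
Σi = 2850 − 1711 = 1139 and Σi² = 143450 − 66729 = 76721.
(9·76721 − 7·1139) / 2 = 682516/2 = 341258.

341258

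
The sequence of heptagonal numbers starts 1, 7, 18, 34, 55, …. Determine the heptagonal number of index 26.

1651

The 26th heptagonal number is n(5n−3)/2 with n = 26.
26·(5·26 − 3)/2 = 26·127/2 = 1651.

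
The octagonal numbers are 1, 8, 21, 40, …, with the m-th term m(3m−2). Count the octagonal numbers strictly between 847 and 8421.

The n-th octagonal number is n(3n−2).
Smallest index with value > 847: n = 18 (giving 936).
Largest index with value < 8421: n = 53 (giving 8321).
Indices 18 through 53: 36 terms.

36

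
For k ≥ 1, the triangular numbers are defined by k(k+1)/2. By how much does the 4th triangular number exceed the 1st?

4·5/2 = 10 and 1·2/2 = 1.
Difference: 10 − 1 = 9.

9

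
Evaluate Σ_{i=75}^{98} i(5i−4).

895316

Σ i(5i−4) = 5Σi² − 4Σi over i = 75..98.
Σi = 4851 − 2775 = 2076 and Σi² = 318549 − 137825 = 180724.
5·180724 − 4·2076 = 895316.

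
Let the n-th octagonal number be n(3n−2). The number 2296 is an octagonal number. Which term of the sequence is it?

Set n(3n−2) = 2296, giving 3n² − 2n − 2296 = 0.
The discriminant is 4 + 12·2296 = 27556, and √27556 = 166.
So n = (2 + 166) / 6 = 168/6 = 28.
Check: 28·(3·28 − 2) = 2296. ✓

28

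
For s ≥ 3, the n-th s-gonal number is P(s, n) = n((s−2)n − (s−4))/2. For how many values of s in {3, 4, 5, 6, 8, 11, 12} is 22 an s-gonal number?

s = 3: P(3, 6) = 21 and P(3, 7) = 28; 22 is not s-gonal.
s = 4: P(4, 4) = 16 and P(4, 5) = 25; 22 is not s-gonal.
s = 5: P(5, 4) = 22. ✓
s = 6: P(6, 3) = 15 and P(6, 4) = 28; 22 is not s-gonal.
s = 8: P(8, 3) = 21 and P(8, 4) = 40; 22 is not s-gonal.
s = 11: P(11, 2) = 11 and P(11, 3) = 30; 22 is not s-gonal.
s = 12: P(12, 2) = 12 and P(12, 3) = 33; 22 is not s-gonal.
Hits: s ∈ {5} → 1.

1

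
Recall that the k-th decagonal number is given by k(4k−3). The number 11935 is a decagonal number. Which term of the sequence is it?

55

Set n(4n−3) = 11935, giving 4n² − 3n − 11935 = 0.
The discriminant is 9 + 16·11935 = 190969, and √190969 = 437.
So n = (3 + 437) / 8 = 440/8 = 55.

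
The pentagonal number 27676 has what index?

Set n(3n−1)/2 = 27676, giving 3n² − n − 55352 = 0.
So n = (1 + 815) / 6 = 816/6 = 136.
Check: 136·(3·136 − 1)/2 = 27676. ✓

136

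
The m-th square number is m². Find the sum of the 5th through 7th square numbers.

Σ_{i=5}^{7} i² = 140 − 30 = 110.

110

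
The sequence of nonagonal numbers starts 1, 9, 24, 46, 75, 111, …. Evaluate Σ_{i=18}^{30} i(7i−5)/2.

26065

Σ i(7i−5)/2 = (7Σi² − 5Σi) / 2 over i = 18..30.
Σi = 465 − 153 = 312 and Σi² = 9455 − 1785 = 7670.
(7·7670 − 5·312) / 2 = 52130/2 = 26065.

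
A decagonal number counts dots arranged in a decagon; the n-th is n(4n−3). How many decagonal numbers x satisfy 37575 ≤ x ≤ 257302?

157

The n-th decagonal number is n(4n−3).
Smallest index with value ≥ 37575: n = 98 (giving 38122).
Largest index with value ≤ 257302: n = 254 (giving 257302).
Indices 98 through 254: 157 terms.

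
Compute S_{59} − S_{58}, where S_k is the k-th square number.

117

n² − (n−1)² = 2n − 1, so 59² − 58² = 2·59 − 1 = 117.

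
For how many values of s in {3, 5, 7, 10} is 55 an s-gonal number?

s = 3: P(3, 10) = 55. ✓
s = 5: P(5, 6) = 51 and P(5, 7) = 70; 55 is not s-gonal.
s = 7: P(7, 5) = 55. ✓
s = 10: P(10, 4) = 52 and P(10, 5) = 85; 55 is not s-gonal.
Hits: s ∈ {3, 7} → 2.

2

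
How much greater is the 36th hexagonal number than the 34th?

278

36·(2·36 − 1) = 2556 and 34·(2·34 − 1) = 2278.
Difference: 2556 − 2278 = 278.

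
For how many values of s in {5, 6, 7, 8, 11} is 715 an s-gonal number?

s = 5: P(5, 22) = 715. ✓
s = 6: P(6, 19) = 703 and P(6, 20) = 780; 715 is not s-gonal.
s = 7: P(7, 17) = 697 and P(7, 18) = 783; 715 is not s-gonal.
s = 8: P(8, 15) = 645 and P(8, 16) = 736; 715 is not s-gonal.
s = 11: P(11, 13) = 715. ✓
Hits: s ∈ {5, 11} → 2.

2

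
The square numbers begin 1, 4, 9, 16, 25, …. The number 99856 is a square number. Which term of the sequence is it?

We need n² = 99856, so n = √99856 = 316.

316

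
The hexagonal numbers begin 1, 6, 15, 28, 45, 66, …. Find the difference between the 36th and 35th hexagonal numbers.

141

Consecutive hexagonal numbers differ by 4n − 3: here 4·36 − 3 = 141.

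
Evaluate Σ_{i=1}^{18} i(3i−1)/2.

Σ i(3i−1)/2 = (3Σi² − Σi) / 2 over i = 1..18.
Σi = 171 and Σi² = 2109.
(3·2109 − 1·171) / 2 = 6156/2 = 3078.

3078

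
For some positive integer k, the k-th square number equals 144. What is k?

We need n² = 144, so n = √144 = 12.

12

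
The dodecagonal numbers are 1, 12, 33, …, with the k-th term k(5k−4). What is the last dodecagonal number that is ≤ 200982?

199200

Solve n(5n−4) ≤ 200982 for integer n.
n = 200 gives 199200 ≤ 200982, while n = 201 gives 201201 > 200982; so the answer is 199200.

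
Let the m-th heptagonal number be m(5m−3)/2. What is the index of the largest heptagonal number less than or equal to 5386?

Solve n(5n−3)/2 ≤ 5386 for integer n.
n = 46 gives 5221 ≤ 5386, while n = 47 gives 5452 > 5386; so the answer is index 46.

46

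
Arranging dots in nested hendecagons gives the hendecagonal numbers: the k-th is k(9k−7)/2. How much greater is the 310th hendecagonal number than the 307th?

8319

310·(9·310 − 7)/2 = 431365 and 307·(9·307 − 7)/2 = 423046.
Difference: 431365 − 423046 = 8319.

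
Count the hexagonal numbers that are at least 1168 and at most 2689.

The n-th hexagonal number is n(2n−1).
Smallest index with value ≥ 1168: n = 25 (giving 1225).
Largest index with value ≤ 2689: n = 36 (giving 2556).
Indices 25 through 36: 12 terms.

12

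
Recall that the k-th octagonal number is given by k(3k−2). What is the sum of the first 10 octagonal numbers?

1045

Σ i(3i−2) = 3Σi² − 2Σi over i = 1..10.
Σi = 55 and Σi² = 385.
3·385 − 2·55 = 1045.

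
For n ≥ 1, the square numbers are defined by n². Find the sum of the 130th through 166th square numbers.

814666

Σ_{i=130}^{166} i² = 1538571 − 723905 = 814666.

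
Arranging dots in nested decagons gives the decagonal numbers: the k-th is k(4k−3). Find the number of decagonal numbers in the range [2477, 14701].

36

The n-th decagonal number is n(4n−3).
Smallest index with value ≥ 2477: n = 26 (giving 2626).
Largest index with value ≤ 14701: n = 61 (giving 14701).
Indices 26 through 61: 36 terms.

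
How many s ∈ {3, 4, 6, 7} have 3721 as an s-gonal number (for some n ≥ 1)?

s = 3: P(3, 85) = 3655 and P(3, 86) = 3741; 3721 is not s-gonal.
s = 4: P(4, 61) = 3721. ✓
s = 6: P(6, 43) = 3655 and P(6, 44) = 3828; 3721 is not s-gonal.
s = 7: P(7, 38) = 3553 and P(7, 39) = 3744; 3721 is not s-gonal.
Hits: s ∈ {4} → 1.

1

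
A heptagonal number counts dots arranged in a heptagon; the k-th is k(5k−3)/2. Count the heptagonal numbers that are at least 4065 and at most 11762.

The n-th heptagonal number is n(5n−3)/2.
Smallest index with value ≥ 4065: n = 41 (giving 4141).
Largest index with value ≤ 11762: n = 68 (giving 11458).
Indices 41 through 68: 28 terms.

28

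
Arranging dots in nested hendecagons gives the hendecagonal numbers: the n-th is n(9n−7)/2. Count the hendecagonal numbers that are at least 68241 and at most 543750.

225

The n-th hendecagonal number is n(9n−7)/2.
Smallest index with value ≥ 68241: n = 124 (giving 68758).
Largest index with value ≤ 543750: n = 348 (giving 543750).
Indices 124 through 348: 225 terms.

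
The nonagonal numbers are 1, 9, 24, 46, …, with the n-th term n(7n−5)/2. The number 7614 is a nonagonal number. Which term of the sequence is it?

Set n(7n−5)/2 = 7614, giving 7n² − 5n − 15228 = 0.
So n = (5 + 653) / 14 = 658/14 = 47.
Check: 47·(7·47 − 5)/2 = 7614. ✓

47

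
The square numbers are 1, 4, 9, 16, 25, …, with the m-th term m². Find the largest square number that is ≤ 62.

49

Solve n² ≤ 62 for integer n.
n = 7 gives 49 ≤ 62, while n = 8 gives 64 > 62; so the answer is 49.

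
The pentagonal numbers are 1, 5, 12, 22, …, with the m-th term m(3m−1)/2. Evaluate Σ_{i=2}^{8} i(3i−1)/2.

287

Σ i(3i−1)/2 = (3Σi² − Σi) / 2 over i = 2..8.
Σi = 36 − 1 = 35 and Σi² = 204 − 1 = 203.
(3·203 − 1·35) / 2 = 574/2 = 287.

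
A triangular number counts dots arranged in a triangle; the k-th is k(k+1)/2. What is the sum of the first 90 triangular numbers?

Σ i(i+1)/2 = (Σi² + Σi) / 2 over i = 1..90.
Σi = 4095 and Σi² = 247065.
(1·247065 + 1·4095) / 2 = 251160/2 = 125580.

125580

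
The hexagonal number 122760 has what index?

Set n(2n−1) = 122760, giving 2n² − n − 122760 = 0.
The discriminant is 1 + 8·122760 = 982081, and √982081 = 991.
So n = (1 + 991) / 4 = 992/4 = 248.
Check: 248·(2·248 − 1) = 122760. ✓

248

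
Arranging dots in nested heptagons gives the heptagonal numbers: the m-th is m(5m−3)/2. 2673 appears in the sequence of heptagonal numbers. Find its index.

Set n(5n−3)/2 = 2673, giving 5n² − 3n − 5346 = 0.
The discriminant is 9 + 40·2673 = 106929, and √106929 = 327.
So n = (3 + 327) / 10 = 330/10 = 33.
Check: 33·(5·33 − 3)/2 = 2673. ✓

33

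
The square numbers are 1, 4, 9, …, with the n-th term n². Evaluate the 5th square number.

25

5² = 25.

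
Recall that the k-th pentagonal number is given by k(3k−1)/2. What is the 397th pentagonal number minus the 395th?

2375

397·(3·397 − 1)/2 = 236215 and 395·(3·395 − 1)/2 = 233840.
Difference: 236215 − 233840 = 2375.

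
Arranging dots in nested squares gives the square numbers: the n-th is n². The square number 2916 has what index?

54

We need n² = 2916, so n = √2916 = 54.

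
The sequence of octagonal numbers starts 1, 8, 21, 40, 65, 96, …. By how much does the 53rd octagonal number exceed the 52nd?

Consecutive octagonal numbers differ by 6n − 5: here 6·53 − 5 = 313.

313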